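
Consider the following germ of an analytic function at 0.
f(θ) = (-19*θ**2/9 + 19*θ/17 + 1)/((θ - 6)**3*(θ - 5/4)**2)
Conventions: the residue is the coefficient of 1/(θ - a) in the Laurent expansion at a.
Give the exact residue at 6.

At the order-3 pole 6 set g(θ) = (θ - (6))^3*f(θ) = (-19*θ**2/9 + 19*θ/17 + 1)/(θ - 5/4)**2.
Order-3 pole: residue = g''(a)/2; g''(6) = -103520/1172889, so the residue is -51760/1172889.

The residue is -51760/1172889.


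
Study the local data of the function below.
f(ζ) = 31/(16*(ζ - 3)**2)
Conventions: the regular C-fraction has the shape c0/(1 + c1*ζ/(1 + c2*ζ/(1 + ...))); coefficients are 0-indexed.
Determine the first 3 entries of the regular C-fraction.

Taylor coefficients (expand at 0): a_0 = 31/144, a_1 = 31/216, a_2 = 31/432.
c0 = a_0 = 31/144. Peel one level at a time: if S = 1 + c*ζ/S' with S'(0) = 1, then c is the ζ-coefficient of S and S' = c*ζ/(S - 1).
S_1 = c0/f = 1 + (-2/3)*ζ + (1/9)*ζ^2 + ...; c1 = -2/3.
S_2 = c1*ζ/(S_1 - 1) = 1 + (1/6)*ζ + ...; c2 = 1/6.

The regular C-fraction coefficients are [31/144, -2/3, 1/6].


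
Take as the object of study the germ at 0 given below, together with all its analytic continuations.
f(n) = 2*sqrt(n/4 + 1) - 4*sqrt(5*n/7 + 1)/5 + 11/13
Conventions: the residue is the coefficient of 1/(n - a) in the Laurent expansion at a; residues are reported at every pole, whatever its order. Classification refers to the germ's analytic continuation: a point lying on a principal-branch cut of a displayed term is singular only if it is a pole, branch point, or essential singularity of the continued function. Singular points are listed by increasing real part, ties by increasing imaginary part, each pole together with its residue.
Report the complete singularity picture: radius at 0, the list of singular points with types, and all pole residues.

Radius of convergence at 0: 7/5.
At -4: an algebraic (square-root) branch point.
At -7/5: an algebraic (square-root) branch point.

Branch term (-4/5)*sqrt(1 - n/(-7/5)): its argument vanishes at n = -7/5, a square-root branch point, modulus 7/5.
Branch term (2)*sqrt(1 - n/(-4)): its argument vanishes at n = -4, a square-root branch point, modulus 4.
The radius of convergence is the smallest modulus among the singular points: 7/5.
List the singular points by increasing real part (a conjugate pair: the negative imaginary part first).


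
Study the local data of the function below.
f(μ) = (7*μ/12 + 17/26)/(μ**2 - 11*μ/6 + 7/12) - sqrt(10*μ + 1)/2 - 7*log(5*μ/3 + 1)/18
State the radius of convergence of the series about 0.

Denominator factor (μ**2 - 11*μ/6 + 7/12): discriminant 37/36, real irrational roots 11/12 + (1/12)*sqrt(37) and 11/12 - (1/12)*sqrt(37); poles of order 1, moduli 11/12 + (1/12)*sqrt(37) and 11/12 - (1/12)*sqrt(37).
Branch term (-1/2)*sqrt(1 - μ/(-1/10)): its argument vanishes at μ = -1/10, a square-root branch point, modulus 1/10.
Branch term (-7/18)*log(1 - μ/(-3/5)): its argument vanishes at μ = -3/5, a logarithmic branch point, modulus 3/5.
The radius of convergence is the smallest modulus among the singular points: 1/10.

The radius of convergence is 1/10.


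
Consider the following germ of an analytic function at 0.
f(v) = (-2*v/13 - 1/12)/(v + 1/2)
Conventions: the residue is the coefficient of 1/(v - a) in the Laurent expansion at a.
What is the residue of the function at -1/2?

The residue is -1/156.

At the order-1 pole -1/2 set g(v) = (v - (-1/2))*f(v) = -2*v/13 - 1/12.
Simple pole: residue = g(a) at a = -1/2, which is -1/156.


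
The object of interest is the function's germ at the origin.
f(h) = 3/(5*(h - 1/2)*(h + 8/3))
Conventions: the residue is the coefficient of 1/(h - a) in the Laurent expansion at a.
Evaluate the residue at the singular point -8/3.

The residue is -18/95.

At the order-1 pole -8/3 set g(h) = (h - (-8/3))*f(h) = 3/(5*(h - 1/2)).
Simple pole: residue = g(a) at a = -8/3, which is -18/95.


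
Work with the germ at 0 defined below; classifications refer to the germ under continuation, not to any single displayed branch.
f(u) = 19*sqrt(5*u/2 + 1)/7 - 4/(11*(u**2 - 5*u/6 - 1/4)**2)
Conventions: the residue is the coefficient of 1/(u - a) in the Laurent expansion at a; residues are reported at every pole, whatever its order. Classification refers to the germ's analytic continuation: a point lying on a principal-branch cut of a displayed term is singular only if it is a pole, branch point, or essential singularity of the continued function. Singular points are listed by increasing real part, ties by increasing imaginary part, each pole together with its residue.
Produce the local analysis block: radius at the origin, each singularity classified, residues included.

Radius of convergence at 0: -5/12 + (1/12)*sqrt(61).
At -2/5: an algebraic (square-root) branch point.
At 5/12 - (1/12)*sqrt(61): a pole of order 2; residue -(1728/40931)*sqrt(61).
At 5/12 + (1/12)*sqrt(61): a pole of order 2; residue (1728/40931)*sqrt(61).

Denominator factor (u**2 - 5*u/6 - 1/4)^2: discriminant 61/36, real irrational roots 5/12 + (1/12)*sqrt(61) and 5/12 - (1/12)*sqrt(61); poles of order 2, moduli 5/12 + (1/12)*sqrt(61) and -5/12 + (1/12)*sqrt(61).
Branch term (19/7)*sqrt(1 - u/(-2/5)): its argument vanishes at u = -2/5, a square-root branch point, modulus 2/5.
The radius of convergence is the smallest modulus among the singular points: -5/12 + (1/12)*sqrt(61).
The branch term is analytic at 5/12 - (1/12)*sqrt(61) and contributes nothing to the residue; only the rational part matters.
The factor u**2 - 5*u/6 - 1/4 splits as (u - a)(u - a') with a = 5/12 - (1/12)*sqrt(61), a' = 5/12 + (1/12)*sqrt(61). At the order-2 pole a set g(u) = (u - a)^2*(rational part) = [-4/11] / (u - a')^2.
Order-2 pole: residue = g'(a); g'(5/12 - (1/12)*sqrt(61)) = -(1728/40931)*sqrt(61), so the residue is -(1728/40931)*sqrt(61).
The branch term is analytic at 5/12 + (1/12)*sqrt(61) and contributes nothing to the residue; only the rational part matters.
The factor u**2 - 5*u/6 - 1/4 splits as (u - a)(u - a') with a = 5/12 + (1/12)*sqrt(61), a' = 5/12 - (1/12)*sqrt(61). At the order-2 pole a set g(u) = (u - a)^2*(rational part) = [-4/11] / (u - a')^2.
Order-2 pole: residue = g'(a); g'(5/12 + (1/12)*sqrt(61)) = (1728/40931)*sqrt(61), so the residue is (1728/40931)*sqrt(61).
List the singular points by increasing real part (a conjugate pair: the negative imaginary part first).


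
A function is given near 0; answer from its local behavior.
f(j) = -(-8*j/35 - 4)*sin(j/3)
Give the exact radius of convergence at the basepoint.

The radius of convergence is infinite.

The factor -sin(j/3) is entire and contributes no finite singular point.
The polynomial part has no poles.
No finite singular points: the Taylor series at 0 converges everywhere.


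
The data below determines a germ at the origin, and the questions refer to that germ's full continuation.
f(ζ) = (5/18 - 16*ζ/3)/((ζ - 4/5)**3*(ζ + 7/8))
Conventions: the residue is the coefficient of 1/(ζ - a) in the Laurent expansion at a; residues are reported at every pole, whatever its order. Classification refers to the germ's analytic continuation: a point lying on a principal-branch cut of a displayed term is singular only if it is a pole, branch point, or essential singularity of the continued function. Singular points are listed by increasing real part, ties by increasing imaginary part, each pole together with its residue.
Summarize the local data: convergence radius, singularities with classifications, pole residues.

Denominator factor (ζ - 4/5)^3: pole of order 3 at 4/5, modulus 4/5.
Denominator factor (ζ + 7/8): pole of order 1 at -7/8, modulus 7/8.
The radius of convergence is the smallest modulus among the singular points: 4/5.
At the order-1 pole -7/8 set g(ζ) = (ζ - (-7/8))*f(ζ) = (5/18 - 16*ζ/3)/(ζ - 4/5)**3.
Simple pole: residue = g(a) at a = -7/8, which is -2848000/2706867.
At the order-3 pole 4/5 set g(ζ) = (ζ - (4/5))^3*f(ζ) = (5/18 - 16*ζ/3)/(ζ + 7/8).
Order-3 pole: residue = g''(a)/2; g''(4/5) = 5696000/2706867, so the residue is 2848000/2706867.
List the singular points by increasing real part (a conjugate pair: the negative imaginary part first).

Radius of convergence at 0: 4/5.
At -7/8: a pole of order 1; residue -2848000/2706867.
At 4/5: a pole of order 3; residue 2848000/2706867.


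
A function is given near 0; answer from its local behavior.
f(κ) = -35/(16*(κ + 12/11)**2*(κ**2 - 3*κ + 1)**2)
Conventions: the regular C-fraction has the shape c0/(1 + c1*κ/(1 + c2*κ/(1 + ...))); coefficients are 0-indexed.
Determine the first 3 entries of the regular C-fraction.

Taylor coefficients (expand at 0): a_0 = -4235/2304, a_1 = -105875/13824, a_2 = -3358355/110592.
c0 = a_0 = -4235/2304. Peel one level at a time: if S = 1 + c*κ/S' with S'(0) = 1, then c is the κ-coefficient of S and S' = c*κ/(S - 1).
S_1 = c0/f = 1 + (-25/6)*κ + (121/144)*κ^2 + ...; c1 = -25/6.
S_2 = c1*κ/(S_1 - 1) = 1 + (121/600)*κ + ...; c2 = 121/600.

The regular C-fraction coefficients are [-4235/2304, -25/6, 121/600].


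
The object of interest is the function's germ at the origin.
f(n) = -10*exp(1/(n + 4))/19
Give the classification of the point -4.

The exponent 1/(n - (-4)) has a pole at -4, so exp(1/(n - (-4))) takes every nonzero value near it: an essential singularity (not a pole of any order).

The point is an essential singularity.


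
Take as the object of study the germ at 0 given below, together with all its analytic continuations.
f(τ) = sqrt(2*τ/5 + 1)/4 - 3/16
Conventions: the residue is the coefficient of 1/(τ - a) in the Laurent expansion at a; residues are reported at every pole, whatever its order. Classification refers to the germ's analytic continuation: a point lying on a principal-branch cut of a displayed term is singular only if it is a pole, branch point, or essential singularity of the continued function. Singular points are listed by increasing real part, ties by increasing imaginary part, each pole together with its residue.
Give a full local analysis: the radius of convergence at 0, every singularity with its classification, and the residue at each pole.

Branch term (1/4)*sqrt(1 - τ/(-5/2)): its argument vanishes at τ = -5/2, a square-root branch point, modulus 5/2.
The radius of convergence is the smallest modulus among the singular points: 5/2.

Radius of convergence at 0: 5/2.
At -5/2: an algebraic (square-root) branch point.


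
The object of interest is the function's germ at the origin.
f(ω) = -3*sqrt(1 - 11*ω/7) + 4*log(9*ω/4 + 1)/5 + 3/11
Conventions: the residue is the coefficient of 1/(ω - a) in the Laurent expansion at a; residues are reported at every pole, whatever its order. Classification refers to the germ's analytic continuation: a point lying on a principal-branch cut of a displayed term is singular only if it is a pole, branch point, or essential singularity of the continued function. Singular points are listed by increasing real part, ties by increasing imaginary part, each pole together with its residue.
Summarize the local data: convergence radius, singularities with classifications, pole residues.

Branch term (-3)*sqrt(1 - ω/(7/11)): its argument vanishes at ω = 7/11, a square-root branch point, modulus 7/11.
Branch term (4/5)*log(1 - ω/(-4/9)): its argument vanishes at ω = -4/9, a logarithmic branch point, modulus 4/9.
The radius of convergence is the smallest modulus among the singular points: 4/9.
List the singular points by increasing real part (a conjugate pair: the negative imaginary part first).

Radius of convergence at 0: 4/9.
At -4/9: a logarithmic branch point.
At 7/11: an algebraic (square-root) branch point.


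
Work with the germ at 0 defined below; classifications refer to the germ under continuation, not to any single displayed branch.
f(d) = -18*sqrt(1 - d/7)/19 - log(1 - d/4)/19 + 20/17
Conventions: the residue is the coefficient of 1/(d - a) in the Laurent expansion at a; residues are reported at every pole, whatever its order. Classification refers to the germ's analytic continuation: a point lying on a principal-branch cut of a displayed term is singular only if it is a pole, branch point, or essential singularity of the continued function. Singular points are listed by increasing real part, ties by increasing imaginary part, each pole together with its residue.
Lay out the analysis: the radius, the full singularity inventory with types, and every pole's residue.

Radius of convergence at 0: 4.
At 4: a logarithmic branch point.
At 7: an algebraic (square-root) branch point.

Branch term (-18/19)*sqrt(1 - d/(7)): its argument vanishes at d = 7, a square-root branch point, modulus 7.
Branch term (-1/19)*log(1 - d/(4)): its argument vanishes at d = 4, a logarithmic branch point, modulus 4.
The radius of convergence is the smallest modulus among the singular points: 4.
List the singular points by increasing real part (a conjugate pair: the negative imaginary part first).


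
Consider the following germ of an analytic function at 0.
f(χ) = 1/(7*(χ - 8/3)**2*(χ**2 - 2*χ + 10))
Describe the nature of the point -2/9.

Denominator factors: χ - 8/3 = -26/9 at χ = -2/9; χ**2 - 2*χ + 10 = 850/81 at χ = -2/9 — none vanishes.
So the germ continues analytically to -2/9.

The point is a regular point.


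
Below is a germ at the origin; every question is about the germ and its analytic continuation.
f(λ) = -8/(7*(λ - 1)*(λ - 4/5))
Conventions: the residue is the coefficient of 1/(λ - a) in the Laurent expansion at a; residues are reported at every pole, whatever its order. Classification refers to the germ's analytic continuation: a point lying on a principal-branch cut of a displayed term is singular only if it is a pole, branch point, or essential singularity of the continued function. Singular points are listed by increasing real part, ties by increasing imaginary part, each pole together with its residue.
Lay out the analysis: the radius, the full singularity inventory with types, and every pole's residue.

Radius of convergence at 0: 4/5.
At 4/5: a pole of order 1; residue 40/7.
At 1: a pole of order 1; residue -40/7.

Denominator factor (λ - 1): pole of order 1 at 1, modulus 1.
Denominator factor (λ - 4/5): pole of order 1 at 4/5, modulus 4/5.
The radius of convergence is the smallest modulus among the singular points: 4/5.
At the order-1 pole 4/5 set g(λ) = (λ - (4/5))*f(λ) = -8/(7*(λ - 1)).
Simple pole: residue = g(a) at a = 4/5, which is 40/7.
At the order-1 pole 1 set g(λ) = (λ - (1))*f(λ) = -8/(7*(λ - 4/5)).
Simple pole: residue = g(a) at a = 1, which is -40/7.
List the singular points by increasing real part (a conjugate pair: the negative imaginary part first).


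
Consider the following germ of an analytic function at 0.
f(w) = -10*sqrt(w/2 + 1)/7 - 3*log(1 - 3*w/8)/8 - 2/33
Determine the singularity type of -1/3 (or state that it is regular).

The point is a regular point.

There is no denominator, hence no pole anywhere.
Branch term sqrt(1 - w/(-2)): argument at -1/3 is 5/6, nonzero, so -1/3 is not its branch point (a point on a principal cut is still regular for the continued germ).
Branch term log(1 - w/(8/3)): argument at -1/3 is 9/8, nonzero, so -1/3 is not its branch point (a point on a principal cut is still regular for the continued germ).
So the germ continues analytically to -1/3.


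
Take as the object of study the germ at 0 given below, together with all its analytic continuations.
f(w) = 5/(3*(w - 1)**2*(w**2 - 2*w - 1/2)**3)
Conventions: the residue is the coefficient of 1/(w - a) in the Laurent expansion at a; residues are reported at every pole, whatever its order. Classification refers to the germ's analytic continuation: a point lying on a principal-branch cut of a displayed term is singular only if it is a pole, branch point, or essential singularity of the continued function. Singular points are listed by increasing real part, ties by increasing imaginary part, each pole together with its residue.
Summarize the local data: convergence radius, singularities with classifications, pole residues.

Denominator factor (w - 1)^2: pole of order 2 at 1, modulus 1.
Denominator factor (w**2 - 2*w - 1/2)^3: discriminant 6, real irrational roots 1 + (1/2)*sqrt(6) and 1 - (1/2)*sqrt(6); poles of order 3, moduli 1 + (1/2)*sqrt(6) and -1 + (1/2)*sqrt(6).
The radius of convergence is the smallest modulus among the singular points: -1 + (1/2)*sqrt(6).
The factor w**2 - 2*w - 1/2 splits as (w - a)(w - a') with a = 1 - (1/2)*sqrt(6), a' = 1 + (1/2)*sqrt(6). At the order-3 pole a set g(w) = (w - a)^3*f(w) = [5/(3*(w - 1)**2)] / (w - a')^3.
Order-3 pole: residue = g''(a)/2; g''(1 - (1/2)*sqrt(6)) = -(25/81)*sqrt(6), so the residue is -(25/162)*sqrt(6).
At the order-2 pole 1 set g(w) = (w - (1))^2*f(w) = 5/(3*(w**2 - 2*w - 1/2)**3).
Order-2 pole: residue = g'(a); g'(1) = 0, so the residue is 0.
The factor w**2 - 2*w - 1/2 splits as (w - a)(w - a') with a = 1 + (1/2)*sqrt(6), a' = 1 - (1/2)*sqrt(6). At the order-3 pole a set g(w) = (w - a)^3*f(w) = [5/(3*(w - 1)**2)] / (w - a')^3.
Order-3 pole: residue = g''(a)/2; g''(1 + (1/2)*sqrt(6)) = (25/81)*sqrt(6), so the residue is (25/162)*sqrt(6).
List the singular points by increasing real part (a conjugate pair: the negative imaginary part first).

Radius of convergence at 0: -1 + (1/2)*sqrt(6).
At 1 - (1/2)*sqrt(6): a pole of order 3; residue -(25/162)*sqrt(6).
At 1: a pole of order 2; residue 0.
At 1 + (1/2)*sqrt(6): a pole of order 3; residue (25/162)*sqrt(6).


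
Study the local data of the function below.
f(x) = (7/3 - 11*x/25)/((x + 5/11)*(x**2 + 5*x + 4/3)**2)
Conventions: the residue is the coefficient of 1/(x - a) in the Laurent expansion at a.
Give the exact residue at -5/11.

At the order-1 pole -5/11 set g(x) = (x - (-5/11))*f(x) = (7/3 - 11*x/25)/(x**2 + 5*x + 4/3)**2.
Simple pole: residue = g(a) at a = -5/11, which is 43923/9310.

The residue is 43923/9310.


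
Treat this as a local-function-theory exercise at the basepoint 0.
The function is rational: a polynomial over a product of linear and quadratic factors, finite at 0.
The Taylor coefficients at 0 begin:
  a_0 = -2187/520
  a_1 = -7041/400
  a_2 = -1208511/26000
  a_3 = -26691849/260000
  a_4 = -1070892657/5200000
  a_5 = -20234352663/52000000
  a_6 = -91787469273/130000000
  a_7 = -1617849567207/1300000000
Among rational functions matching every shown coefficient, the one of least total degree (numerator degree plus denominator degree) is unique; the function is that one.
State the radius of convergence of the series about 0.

The radius of convergence is 2/3.

No rational of total degree below 5 reproduces all 8 coefficients; solving the [2/3] Pade equations on them gives f(y) = (-2*y**2/3 + 16*y/27 + 27/13)/((y - 10/9)*(y - 2/3)**2), whose expansion matches every shown term.
Denominator factor (y - 2/3)^2: pole of order 2 at 2/3, modulus 2/3.
Denominator factor (y - 10/9): pole of order 1 at 10/9, modulus 10/9.
The radius of convergence is the smallest modulus among the singular points: 2/3.


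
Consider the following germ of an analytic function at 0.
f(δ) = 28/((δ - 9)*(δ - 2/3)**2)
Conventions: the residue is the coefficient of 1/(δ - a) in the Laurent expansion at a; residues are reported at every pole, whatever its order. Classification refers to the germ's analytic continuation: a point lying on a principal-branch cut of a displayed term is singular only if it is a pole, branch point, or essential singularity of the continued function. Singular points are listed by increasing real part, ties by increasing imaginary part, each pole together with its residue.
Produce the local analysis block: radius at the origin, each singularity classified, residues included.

Radius of convergence at 0: 2/3.
At 2/3: a pole of order 2; residue -252/625.
At 9: a pole of order 1; residue 252/625.

Denominator factor (δ - 2/3)^2: pole of order 2 at 2/3, modulus 2/3.
Denominator factor (δ - 9): pole of order 1 at 9, modulus 9.
The radius of convergence is the smallest modulus among the singular points: 2/3.
At the order-2 pole 2/3 set g(δ) = (δ - (2/3))^2*f(δ) = 28/(δ - 9).
Order-2 pole: residue = g'(a); g'(2/3) = -252/625, so the residue is -252/625.
At the order-1 pole 9 set g(δ) = (δ - (9))*f(δ) = 28/(δ - 2/3)**2.
Simple pole: residue = g(a) at a = 9, which is 252/625.
List the singular points by increasing real part (a conjugate pair: the negative imaginary part first).


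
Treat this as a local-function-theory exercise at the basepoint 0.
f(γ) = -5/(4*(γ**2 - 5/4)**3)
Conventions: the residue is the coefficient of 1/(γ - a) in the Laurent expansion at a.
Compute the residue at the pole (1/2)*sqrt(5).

The residue is -(3/50)*sqrt(5).

The factor γ**2 - 5/4 splits as (γ - a)(γ - a') with a = (1/2)*sqrt(5), a' = -(1/2)*sqrt(5). At the order-3 pole a set g(γ) = (γ - a)^3*f(γ) = [-5/4] / (γ - a')^3.
Order-3 pole: residue = g''(a)/2; g''((1/2)*sqrt(5)) = -(3/25)*sqrt(5), so the residue is -(3/50)*sqrt(5).


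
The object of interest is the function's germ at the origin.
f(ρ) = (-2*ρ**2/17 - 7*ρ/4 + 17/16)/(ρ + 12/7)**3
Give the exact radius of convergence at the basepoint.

The radius of convergence is 12/7.

Denominator factor (ρ + 12/7)^3: pole of order 3 at -12/7, modulus 12/7.
The radius of convergence is the smallest modulus among the singular points: 12/7.


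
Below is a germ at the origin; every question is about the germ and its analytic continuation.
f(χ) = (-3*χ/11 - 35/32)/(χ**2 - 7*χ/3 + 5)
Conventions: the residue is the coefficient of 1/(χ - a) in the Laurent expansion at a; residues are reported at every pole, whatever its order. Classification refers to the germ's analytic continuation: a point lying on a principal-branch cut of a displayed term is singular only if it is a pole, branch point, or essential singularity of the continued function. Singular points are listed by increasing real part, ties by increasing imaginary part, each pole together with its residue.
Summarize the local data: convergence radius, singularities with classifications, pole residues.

Radius of convergence at 0: sqrt(5).
At (7/6) - ((1/6)*sqrt(131))*i: a pole of order 1; residue (-3/22) - ((1491/46112)*sqrt(131))*i.
At (7/6) + ((1/6)*sqrt(131))*i: a pole of order 1; residue (-3/22) + ((1491/46112)*sqrt(131))*i.

Denominator factor (χ**2 - 7*χ/3 + 5): discriminant -131/9, complex-conjugate roots (7/6) + ((1/6)*sqrt(131))*i and (7/6) - ((1/6)*sqrt(131))*i; poles of order 1, moduli sqrt(5) and sqrt(5).
The radius of convergence is the smallest modulus among the singular points: sqrt(5).
The factor χ**2 - 7*χ/3 + 5 splits as (χ - a)(χ - a') with a = (7/6) - ((1/6)*sqrt(131))*i, a' = (7/6) + ((1/6)*sqrt(131))*i. At the order-1 pole a set g(χ) = (χ - a)*f(χ) = [-3*χ/11 - 35/32] / (χ - a').
Simple pole: residue = g(a) at a = (7/6) - ((1/6)*sqrt(131))*i, which is (-3/22) - ((1491/46112)*sqrt(131))*i.
The factor χ**2 - 7*χ/3 + 5 splits as (χ - a)(χ - a') with a = (7/6) + ((1/6)*sqrt(131))*i, a' = (7/6) - ((1/6)*sqrt(131))*i. At the order-1 pole a set g(χ) = (χ - a)*f(χ) = [-3*χ/11 - 35/32] / (χ - a').
Simple pole: residue = g(a) at a = (7/6) + ((1/6)*sqrt(131))*i, which is (-3/22) + ((1491/46112)*sqrt(131))*i.
List the singular points by increasing real part (a conjugate pair: the negative imaginary part first).


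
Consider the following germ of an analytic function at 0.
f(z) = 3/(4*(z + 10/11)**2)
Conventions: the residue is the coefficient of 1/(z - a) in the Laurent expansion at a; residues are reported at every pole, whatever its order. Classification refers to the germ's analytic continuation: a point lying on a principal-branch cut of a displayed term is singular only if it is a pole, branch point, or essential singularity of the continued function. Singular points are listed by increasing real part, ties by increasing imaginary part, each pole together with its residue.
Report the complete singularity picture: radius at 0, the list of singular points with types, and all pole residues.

Denominator factor (z + 10/11)^2: pole of order 2 at -10/11, modulus 10/11.
The radius of convergence is the smallest modulus among the singular points: 10/11.
At the order-2 pole -10/11 set g(z) = (z - (-10/11))^2*f(z) = 3/4.
Order-2 pole: residue = g'(a); g'(-10/11) = 0, so the residue is 0.

Radius of convergence at 0: 10/11.
At -10/11: a pole of order 2; residue 0.


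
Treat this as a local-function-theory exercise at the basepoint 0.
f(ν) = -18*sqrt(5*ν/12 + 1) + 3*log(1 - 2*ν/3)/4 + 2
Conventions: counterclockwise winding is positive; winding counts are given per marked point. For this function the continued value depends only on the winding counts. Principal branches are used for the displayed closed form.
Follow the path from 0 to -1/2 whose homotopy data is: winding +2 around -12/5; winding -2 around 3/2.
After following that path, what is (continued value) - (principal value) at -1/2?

The rational part is single-valued and drops out of the difference; each branch term changes only by its own monodromy.
(-18)*sqrt(1 - ν/(-12/5)): winding +2 is even, the square root returns to the same sheet, contribution 0.
(3/4)*log(1 - ν/(3/2)): each positive loop around 3/2 adds 2*pi*i to the log, so winding -2 contributes (3/4)*(-2)*2*pi*i = -(3)*pi*i.
Summing the contributions at ν = -1/2 gives -(3)*pi*i.

Continued minus principal equals -(3)*pi*i.


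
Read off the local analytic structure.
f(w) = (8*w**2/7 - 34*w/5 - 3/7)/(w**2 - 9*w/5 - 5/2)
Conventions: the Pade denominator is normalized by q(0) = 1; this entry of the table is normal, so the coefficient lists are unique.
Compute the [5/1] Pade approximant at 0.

Taylor coefficients needed (expand at 0): a_0 = 6/35, a_1 = 2272/875, a_2 = -49396/21875, a_3 = 1457128/546875, a_4 = -38577304/13671875, a_5 = 1058673472/341796875, a_6 = -28700448496/8544921875.
Write the denominator as Q(w) = 1 + q1*w. Requiring Q*f - P = O(w^7) with deg P <= 5 kills the coefficients of w^6..w^6 in Q*f:
  w^6: a_6 + q1*a_5 = 0, i.e. -28700448496/8544921875 + (1058673472/341796875)*q1 = 0.
Solving this linear system: q1 = 1793778031/1654177300.
The numerator is Q*f truncated at degree 5: P0 = a_0 = 6/35; P1 = a_1 + q1*a_0 = 16109430121/5789620550; P2 = a_2 + q1*a_1 = 322829604/578962055; P3 = a_3 + q1*a_2 = 3569583/16541773; P4 = a_4 + q1*a_3 = 7835670/115792411; P5 = a_5 + q1*a_4 = 4353150/115792411.

The Pade approximant has numerator coefficients [6/35, 16109430121/5789620550, 322829604/578962055, 3569583/16541773, 7835670/115792411, 4353150/115792411]; denominator coefficients [1, 1793778031/1654177300].


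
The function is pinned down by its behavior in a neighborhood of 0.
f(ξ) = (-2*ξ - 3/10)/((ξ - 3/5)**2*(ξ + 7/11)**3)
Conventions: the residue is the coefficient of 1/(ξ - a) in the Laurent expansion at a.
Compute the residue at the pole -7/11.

The residue is -37101625/42762752.

At the order-3 pole -7/11 set g(ξ) = (ξ - (-7/11))^3*f(ξ) = (-2*ξ - 3/10)/(ξ - 3/5)**2.
Order-3 pole: residue = g''(a)/2; g''(-7/11) = -37101625/21381376, so the residue is -37101625/42762752.


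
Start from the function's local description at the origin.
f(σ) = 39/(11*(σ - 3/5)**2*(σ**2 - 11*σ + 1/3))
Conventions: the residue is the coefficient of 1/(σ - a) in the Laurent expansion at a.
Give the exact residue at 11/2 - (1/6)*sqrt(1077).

The residue is -2149875/4317478 - (23660325/1549974602)*sqrt(1077).

The factor σ**2 - 11*σ + 1/3 splits as (σ - a)(σ - a') with a = 11/2 - (1/6)*sqrt(1077), a' = 11/2 + (1/6)*sqrt(1077). At the order-1 pole a set g(σ) = (σ - a)*f(σ) = [39/(11*(σ - 3/5)**2)] / (σ - a').
Simple pole: residue = g(a) at a = 11/2 - (1/6)*sqrt(1077), which is -2149875/4317478 - (23660325/1549974602)*sqrt(1077).


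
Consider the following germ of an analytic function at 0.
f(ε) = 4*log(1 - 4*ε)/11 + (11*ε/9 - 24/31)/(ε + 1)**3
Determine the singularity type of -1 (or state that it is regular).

The denominator factor ε + 1 vanishes at -1 and appears to the power 3; the numerator there equals -557/279, nonzero, and no other factor vanishes.
The branch terms are analytic at this point.
Hence a pole whose order is the multiplicity, 3.

The point is a pole of order 3.


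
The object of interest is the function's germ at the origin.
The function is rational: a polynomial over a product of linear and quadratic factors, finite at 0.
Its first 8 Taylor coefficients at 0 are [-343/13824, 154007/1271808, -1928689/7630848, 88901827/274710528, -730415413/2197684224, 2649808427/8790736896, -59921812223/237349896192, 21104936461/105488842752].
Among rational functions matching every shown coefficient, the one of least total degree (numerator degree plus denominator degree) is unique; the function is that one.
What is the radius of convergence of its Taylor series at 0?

The radius of convergence is 12/7.

No rational of total degree below 5 reproduces all 8 coefficients; solving the [2/3] Pade equations on them gives f(r) = (-r**2/3 + 9*r/23 - 1/8)/(r + 12/7)**3, whose expansion matches every shown term.
Denominator factor (r + 12/7)^3: pole of order 3 at -12/7, modulus 12/7.
The radius of convergence is the smallest modulus among the singular points: 12/7.


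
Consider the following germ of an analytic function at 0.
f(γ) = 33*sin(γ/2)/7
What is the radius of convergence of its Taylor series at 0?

The radius of convergence is infinite.

The factor -sin(γ/2) is entire and contributes no finite singular point.
The polynomial part has no poles.
No finite singular points: the Taylor series at 0 converges everywhere.


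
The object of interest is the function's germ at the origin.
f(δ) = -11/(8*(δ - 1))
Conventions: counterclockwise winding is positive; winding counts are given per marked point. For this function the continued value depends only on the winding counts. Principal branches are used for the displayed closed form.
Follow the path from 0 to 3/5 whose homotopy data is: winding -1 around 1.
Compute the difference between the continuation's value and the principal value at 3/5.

The function is rational, hence single-valued: continuing it around any pole returns the same value, so the difference is 0.

Continued minus principal equals 0.


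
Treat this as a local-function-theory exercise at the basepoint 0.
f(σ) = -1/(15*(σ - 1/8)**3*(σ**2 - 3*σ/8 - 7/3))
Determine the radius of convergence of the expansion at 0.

The radius of convergence is 1/8.

Denominator factor (σ**2 - 3*σ/8 - 7/3): discriminant 1819/192, real irrational roots 3/16 + (1/48)*sqrt(5457) and 3/16 - (1/48)*sqrt(5457); poles of order 1, moduli 3/16 + (1/48)*sqrt(5457) and -3/16 + (1/48)*sqrt(5457).
Denominator factor (σ - 1/8)^3: pole of order 3 at 1/8, modulus 1/8.
The radius of convergence is the smallest modulus among the singular points: 1/8.


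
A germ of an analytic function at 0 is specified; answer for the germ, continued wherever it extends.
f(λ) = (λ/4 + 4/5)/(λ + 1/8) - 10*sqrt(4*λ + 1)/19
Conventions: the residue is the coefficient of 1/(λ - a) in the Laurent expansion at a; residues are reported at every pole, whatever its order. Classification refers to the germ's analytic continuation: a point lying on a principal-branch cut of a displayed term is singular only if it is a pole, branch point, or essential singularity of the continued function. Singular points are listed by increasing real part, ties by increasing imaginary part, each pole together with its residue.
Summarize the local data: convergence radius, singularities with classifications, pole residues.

Denominator factor (λ + 1/8): pole of order 1 at -1/8, modulus 1/8.
Branch term (-10/19)*sqrt(1 - λ/(-1/4)): its argument vanishes at λ = -1/4, a square-root branch point, modulus 1/4.
The radius of convergence is the smallest modulus among the singular points: 1/8.
The branch term is analytic at -1/8 and contributes nothing to the residue; only the rational part matters.
At the order-1 pole -1/8 set g(λ) = (λ - (-1/8))*(rational part) = λ/4 + 4/5.
Simple pole: residue = g(a) at a = -1/8, which is 123/160.
List the singular points by increasing real part (a conjugate pair: the negative imaginary part first).

Radius of convergence at 0: 1/8.
At -1/4: an algebraic (square-root) branch point.
At -1/8: a pole of order 1; residue 123/160.


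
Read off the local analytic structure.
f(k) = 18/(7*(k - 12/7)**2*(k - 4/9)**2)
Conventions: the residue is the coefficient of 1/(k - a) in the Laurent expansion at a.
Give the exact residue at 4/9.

The residue is 321489/128000.

At the order-2 pole 4/9 set g(k) = (k - (4/9))^2*f(k) = 18/(7*(k - 12/7)**2).
Order-2 pole: residue = g'(a); g'(4/9) = 321489/128000, so the residue is 321489/128000.


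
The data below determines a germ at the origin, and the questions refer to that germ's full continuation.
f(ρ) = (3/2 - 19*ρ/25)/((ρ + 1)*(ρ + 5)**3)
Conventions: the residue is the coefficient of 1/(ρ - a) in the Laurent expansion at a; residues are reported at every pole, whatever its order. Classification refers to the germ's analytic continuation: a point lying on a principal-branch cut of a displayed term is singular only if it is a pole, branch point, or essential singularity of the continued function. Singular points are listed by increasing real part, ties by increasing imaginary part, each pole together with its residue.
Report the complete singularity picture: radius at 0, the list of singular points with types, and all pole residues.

Denominator factor (ρ + 1): pole of order 1 at -1, modulus 1.
Denominator factor (ρ + 5)^3: pole of order 3 at -5, modulus 5.
The radius of convergence is the smallest modulus among the singular points: 1.
At the order-3 pole -5 set g(ρ) = (ρ - (-5))^3*f(ρ) = (3/2 - 19*ρ/25)/(ρ + 1).
Order-3 pole: residue = g''(a)/2; g''(-5) = -113/1600, so the residue is -113/3200.
At the order-1 pole -1 set g(ρ) = (ρ - (-1))*f(ρ) = (3/2 - 19*ρ/25)/(ρ + 5)**3.
Simple pole: residue = g(a) at a = -1, which is 113/3200.
List the singular points by increasing real part (a conjugate pair: the negative imaginary part first).

Radius of convergence at 0: 1.
At -5: a pole of order 3; residue -113/3200.
At -1: a pole of order 1; residue 113/3200.


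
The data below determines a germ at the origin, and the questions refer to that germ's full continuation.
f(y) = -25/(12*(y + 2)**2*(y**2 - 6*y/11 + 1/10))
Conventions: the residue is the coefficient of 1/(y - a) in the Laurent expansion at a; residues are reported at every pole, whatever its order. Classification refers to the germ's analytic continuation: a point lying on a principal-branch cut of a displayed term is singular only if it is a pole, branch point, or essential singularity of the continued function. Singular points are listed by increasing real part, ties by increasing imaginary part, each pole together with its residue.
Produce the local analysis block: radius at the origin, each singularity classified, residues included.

Radius of convergence at 0: (1/10)*sqrt(10).
At -2: a pole of order 2; residue -343750/978123.
At (3/11) - ((1/110)*sqrt(310))*i: a pole of order 1; residue (171875/978123) - ((2850375/40429084)*sqrt(310))*i.
At (3/11) + ((1/110)*sqrt(310))*i: a pole of order 1; residue (171875/978123) + ((2850375/40429084)*sqrt(310))*i.

Denominator factor (y**2 - 6*y/11 + 1/10): discriminant -62/605, complex-conjugate roots (3/11) + ((1/110)*sqrt(310))*i and (3/11) - ((1/110)*sqrt(310))*i; poles of order 1, moduli (1/10)*sqrt(10) and (1/10)*sqrt(10).
Denominator factor (y + 2)^2: pole of order 2 at -2, modulus 2.
The radius of convergence is the smallest modulus among the singular points: (1/10)*sqrt(10).
At the order-2 pole -2 set g(y) = (y - (-2))^2*f(y) = -25/(12*(y**2 - 6*y/11 + 1/10)).
Order-2 pole: residue = g'(a); g'(-2) = -343750/978123, so the residue is -343750/978123.
The factor y**2 - 6*y/11 + 1/10 splits as (y - a)(y - a') with a = (3/11) - ((1/110)*sqrt(310))*i, a' = (3/11) + ((1/110)*sqrt(310))*i. At the order-1 pole a set g(y) = (y - a)*f(y) = [-25/(12*(y + 2)**2)] / (y - a').
Simple pole: residue = g(a) at a = (3/11) - ((1/110)*sqrt(310))*i, which is (171875/978123) - ((2850375/40429084)*sqrt(310))*i.
The factor y**2 - 6*y/11 + 1/10 splits as (y - a)(y - a') with a = (3/11) + ((1/110)*sqrt(310))*i, a' = (3/11) - ((1/110)*sqrt(310))*i. At the order-1 pole a set g(y) = (y - a)*f(y) = [-25/(12*(y + 2)**2)] / (y - a').
Simple pole: residue = g(a) at a = (3/11) + ((1/110)*sqrt(310))*i, which is (171875/978123) + ((2850375/40429084)*sqrt(310))*i.
List the singular points by increasing real part (a conjugate pair: the negative imaginary part first).


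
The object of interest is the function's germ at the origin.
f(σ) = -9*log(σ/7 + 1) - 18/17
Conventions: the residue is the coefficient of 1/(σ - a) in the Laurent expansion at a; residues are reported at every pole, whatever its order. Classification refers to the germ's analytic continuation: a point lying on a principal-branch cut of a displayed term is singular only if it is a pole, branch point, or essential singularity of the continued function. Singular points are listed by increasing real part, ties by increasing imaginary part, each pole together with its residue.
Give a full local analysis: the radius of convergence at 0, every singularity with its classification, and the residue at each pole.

Branch term (-9)*log(1 - σ/(-7)): its argument vanishes at σ = -7, a logarithmic branch point, modulus 7.
The radius of convergence is the smallest modulus among the singular points: 7.

Radius of convergence at 0: 7.
At -7: a logarithmic branch point.


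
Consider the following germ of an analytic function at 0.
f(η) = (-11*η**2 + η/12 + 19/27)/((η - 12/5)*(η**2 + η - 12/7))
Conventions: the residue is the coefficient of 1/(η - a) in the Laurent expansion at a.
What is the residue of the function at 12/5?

The residue is -147553/15228.

At the order-1 pole 12/5 set g(η) = (η - (12/5))*f(η) = (-11*η**2 + η/12 + 19/27)/(η**2 + η - 12/7).
Simple pole: residue = g(a) at a = 12/5, which is -147553/15228.


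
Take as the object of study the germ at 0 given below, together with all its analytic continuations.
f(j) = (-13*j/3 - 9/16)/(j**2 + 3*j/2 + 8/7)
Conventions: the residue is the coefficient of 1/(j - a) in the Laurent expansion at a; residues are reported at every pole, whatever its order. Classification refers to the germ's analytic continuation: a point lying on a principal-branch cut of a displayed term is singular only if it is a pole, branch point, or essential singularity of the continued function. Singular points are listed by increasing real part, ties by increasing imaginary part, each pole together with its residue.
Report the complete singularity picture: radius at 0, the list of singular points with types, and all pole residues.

Radius of convergence at 0: (2/7)*sqrt(14).
At (-3/4) - ((1/28)*sqrt(455))*i: a pole of order 1; residue (-13/6) + ((43/520)*sqrt(455))*i.
At (-3/4) + ((1/28)*sqrt(455))*i: a pole of order 1; residue (-13/6) - ((43/520)*sqrt(455))*i.

Denominator factor (j**2 + 3*j/2 + 8/7): discriminant -65/28, complex-conjugate roots (-3/4) + ((1/28)*sqrt(455))*i and (-3/4) - ((1/28)*sqrt(455))*i; poles of order 1, moduli (2/7)*sqrt(14) and (2/7)*sqrt(14).
The radius of convergence is the smallest modulus among the singular points: (2/7)*sqrt(14).
The factor j**2 + 3*j/2 + 8/7 splits as (j - a)(j - a') with a = (-3/4) - ((1/28)*sqrt(455))*i, a' = (-3/4) + ((1/28)*sqrt(455))*i. At the order-1 pole a set g(j) = (j - a)*f(j) = [-13*j/3 - 9/16] / (j - a').
Simple pole: residue = g(a) at a = (-3/4) - ((1/28)*sqrt(455))*i, which is (-13/6) + ((43/520)*sqrt(455))*i.
The factor j**2 + 3*j/2 + 8/7 splits as (j - a)(j - a') with a = (-3/4) + ((1/28)*sqrt(455))*i, a' = (-3/4) - ((1/28)*sqrt(455))*i. At the order-1 pole a set g(j) = (j - a)*f(j) = [-13*j/3 - 9/16] / (j - a').
Simple pole: residue = g(a) at a = (-3/4) + ((1/28)*sqrt(455))*i, which is (-13/6) - ((43/520)*sqrt(455))*i.
List the singular points by increasing real part (a conjugate pair: the negative imaginary part first).


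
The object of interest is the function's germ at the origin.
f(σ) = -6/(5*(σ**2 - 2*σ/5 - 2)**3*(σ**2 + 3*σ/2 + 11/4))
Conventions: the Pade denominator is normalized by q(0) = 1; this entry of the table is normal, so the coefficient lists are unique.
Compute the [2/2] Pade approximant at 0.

Taylor coefficients needed (expand at 0): a_0 = 3/55, a_1 = -189/3025, a_2 = 36321/332750, a_3 = -195159/1830125, a_4 = 27042033/201313750.
Write the denominator as Q(σ) = 1 + q1*σ + q2*σ^2. Requiring Q*f - P = O(σ^5) with deg P <= 2 kills the coefficients of σ^3..σ^4 in Q*f:
  σ^3: a_3 + q1*a_2 + q2*a_1 = 0, i.e. -195159/1830125 + (36321/332750)*q1 + (-189/3025)*q2 = 0.
  σ^4: a_4 + q1*a_3 + q2*a_2 = 0, i.e. 27042033/201313750 + (-195159/1830125)*q1 + (36321/332750)*q2 = 0.
Solving this linear system: q1 = 3631636/5873879, q2 = -18403287/29369395.
The numerator is Q*f truncated at degree 2: P0 = a_0 = 3/55; P1 = a_1 + q1*a_0 = -4222671/146846975; P2 = a_2 + q1*a_1 + q2*a_0 = 53373039/1468469750.

The Pade approximant has numerator coefficients [3/55, -4222671/146846975, 53373039/1468469750]; denominator coefficients [1, 3631636/5873879, -18403287/29369395].
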